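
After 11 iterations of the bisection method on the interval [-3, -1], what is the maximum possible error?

Bisection error bound: |error| ≤ (b-a)/2^n
|error| ≤ (-1 - (-3))/2^11 = 2/2^11
|error| ≤ 0.0009765625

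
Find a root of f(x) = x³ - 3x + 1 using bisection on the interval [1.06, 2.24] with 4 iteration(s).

f(x) = x³ - 3x + 1
Initial interval: [1.06, 2.24]

Iteration 1:
  c_1 = (1.060000 + 2.240000)/2 = 1.650000
  f(c_1) = f(1.650000) = 0.542125
  f(a) × f(c) < 0, new interval: [1.060000, 1.650000]
Iteration 2:
  c_2 = (1.060000 + 1.650000)/2 = 1.355000
  f(c_2) = f(1.355000) = -0.577186
  f(a) × f(c) ≥ 0, new interval: [1.355000, 1.650000]
Iteration 3:
  c_3 = (1.355000 + 1.650000)/2 = 1.502500
  f(c_3) = f(1.502500) = -0.115597
  f(a) × f(c) ≥ 0, new interval: [1.502500, 1.650000]
Iteration 4:
  c_4 = (1.502500 + 1.650000)/2 = 1.576250
  f(c_4) = f(1.576250) = 0.187544
  f(a) × f(c) < 0, new interval: [1.502500, 1.576250]

After 4 iteration(s), the approximation is c_4 = 1.576250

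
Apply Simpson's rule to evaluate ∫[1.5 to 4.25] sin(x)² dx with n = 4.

f(x) = sin(x)²
a = 1.5, b = 4.25, n = 4
h = (b - a)/n = 0.687500

Simpson's rule: (h/3)[f(x₀) + 4f(x₁) + 2f(x₂) + ... + f(xₙ)]

x_0 = 1.5000, f(x_0) = 0.994996, coefficient = 1
x_1 = 2.1875, f(x_1) = 0.665512, coefficient = 4
x_2 = 2.8750, f(x_2) = 0.069404, coefficient = 2
x_3 = 3.5625, f(x_3) = 0.166945, coefficient = 4
x_4 = 4.2500, f(x_4) = 0.801006, coefficient = 1

I ≈ (0.687500/3) × 5.264638 = 1.206479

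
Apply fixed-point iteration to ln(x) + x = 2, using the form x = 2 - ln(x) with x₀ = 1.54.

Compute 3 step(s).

Equation: ln(x) + x = 2
Fixed-point form: x = 2 - ln(x)
x₀ = 1.54

x_1 = g(1.540000) = 1.568218
x_2 = g(1.568218) = 1.550060
x_3 = g(1.550060) = 1.561706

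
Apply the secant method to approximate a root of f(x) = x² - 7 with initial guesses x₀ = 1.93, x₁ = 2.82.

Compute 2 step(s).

f(x) = x² - 7
x₀ = 1.93, x₁ = 2.82

Secant formula: x_{n+1} = x_n - f(x_n)(x_n - x_{n-1})/(f(x_n) - f(x_{n-1}))

Iteration 1:
  f(1.930000) = -3.275100
  f(2.820000) = 0.952400
  x_2 = 2.820000 - 0.952400×(2.820000 - 1.930000)/(0.952400 - (-3.275100))
       = 2.619495
Iteration 2:
  f(2.820000) = 0.952400
  f(2.619495) = -0.138247
  x_3 = 2.619495 - (-0.138247)×(2.619495 - 2.820000)/(-0.138247 - 0.952400)
       = 2.644910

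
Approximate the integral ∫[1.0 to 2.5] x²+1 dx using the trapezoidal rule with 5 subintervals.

f(x) = x²+1
a = 1.0, b = 2.5, n = 5
h = (b - a)/n = 0.300000

Trapezoidal rule: (h/2)[f(x₀) + 2f(x₁) + 2f(x₂) + ... + f(xₙ)]

x_0 = 1.0000, f(x_0) = 2.000000, coefficient = 1
x_1 = 1.3000, f(x_1) = 2.690000, coefficient = 2
x_2 = 1.6000, f(x_2) = 3.560000, coefficient = 2
x_3 = 1.9000, f(x_3) = 4.610000, coefficient = 2
x_4 = 2.2000, f(x_4) = 5.840000, coefficient = 2
x_5 = 2.5000, f(x_5) = 7.250000, coefficient = 1

I ≈ (0.300000/2) × 42.650000 = 6.397500
Exact value: 6.375000
Error: 0.022500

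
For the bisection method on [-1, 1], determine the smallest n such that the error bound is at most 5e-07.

We need (b-a)/2^n ≤ 5e-07
(1 - (-1))/2^n ≤ 5e-07
2/2^n ≤ 5e-07
2^n ≥ 4000000
n ≥ log₂(4000000) = 21.93
n ≥ 22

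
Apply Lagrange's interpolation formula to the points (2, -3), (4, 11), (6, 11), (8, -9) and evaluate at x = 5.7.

Lagrange interpolation formula:
P(x) = Σ yᵢ × Lᵢ(x)
where Lᵢ(x) = Π_{j≠i} (x - xⱼ)/(xᵢ - xⱼ)

L_0(5.7) = (5.7 - 4)/(2 - 4) × (5.7 - 6)/(2 - 6) × (5.7 - 8)/(2 - 8) = -0.024437
L_1(5.7) = (5.7 - 2)/(4 - 2) × (5.7 - 6)/(4 - 6) × (5.7 - 8)/(4 - 8) = 0.159562
L_2(5.7) = (5.7 - 2)/(6 - 2) × (5.7 - 4)/(6 - 4) × (5.7 - 8)/(6 - 8) = 0.904188
L_3(5.7) = (5.7 - 2)/(8 - 2) × (5.7 - 4)/(8 - 4) × (5.7 - 6)/(8 - 6) = -0.039312

P(5.7) = (-3)×L_0(5.7) + 11×L_1(5.7) + 11×L_2(5.7) + (-9)×L_3(5.7)
P(5.7) = 12.128375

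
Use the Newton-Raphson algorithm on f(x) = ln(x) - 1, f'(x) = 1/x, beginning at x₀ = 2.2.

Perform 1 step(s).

f(x) = ln(x) - 1
f'(x) = 1/x
x₀ = 2.2

Newton-Raphson formula: x_{n+1} = x_n - f(x_n)/f'(x_n)

Iteration 1:
  f(2.200000) = -0.211543
  f'(2.200000) = 0.454545
  x_1 = 2.200000 - (-0.211543)/0.454545 = 2.665394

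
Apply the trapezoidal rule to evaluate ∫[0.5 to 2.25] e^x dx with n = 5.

f(x) = e^x
a = 0.5, b = 2.25, n = 5
h = (b - a)/n = 0.350000

Trapezoidal rule: (h/2)[f(x₀) + 2f(x₁) + 2f(x₂) + ... + f(xₙ)]

x_0 = 0.5000, f(x_0) = 1.648721, coefficient = 1
x_1 = 0.8500, f(x_1) = 2.339647, coefficient = 2
x_2 = 1.2000, f(x_2) = 3.320117, coefficient = 2
x_3 = 1.5500, f(x_3) = 4.711470, coefficient = 2
x_4 = 1.9000, f(x_4) = 6.685894, coefficient = 2
x_5 = 2.2500, f(x_5) = 9.487736, coefficient = 1

I ≈ (0.350000/2) × 45.250714 = 7.918875
Exact value: 7.839015
Error: 0.079860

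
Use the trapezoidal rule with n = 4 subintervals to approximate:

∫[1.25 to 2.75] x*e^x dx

f(x) = x*e^x
a = 1.25, b = 2.75, n = 4
h = (b - a)/n = 0.375000

Trapezoidal rule: (h/2)[f(x₀) + 2f(x₁) + 2f(x₂) + ... + f(xₙ)]

x_0 = 1.2500, f(x_0) = 4.362929, coefficient = 1
x_1 = 1.6250, f(x_1) = 8.252431, coefficient = 2
x_2 = 2.0000, f(x_2) = 14.778112, coefficient = 2
x_3 = 2.3750, f(x_3) = 25.533656, coefficient = 2
x_4 = 2.7500, f(x_4) = 43.017238, coefficient = 1

I ≈ (0.375000/2) × 144.508565 = 27.095356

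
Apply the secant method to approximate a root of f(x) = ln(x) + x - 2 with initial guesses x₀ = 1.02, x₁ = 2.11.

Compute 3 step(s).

f(x) = ln(x) + x - 2
x₀ = 1.02, x₁ = 2.11

Secant formula: x_{n+1} = x_n - f(x_n)(x_n - x_{n-1})/(f(x_n) - f(x_{n-1}))

Iteration 1:
  f(1.020000) = -0.960197
  f(2.110000) = 0.856688
  x_2 = 2.110000 - 0.856688×(2.110000 - 1.020000)/(0.856688 - (-0.960197))
       = 1.596049
Iteration 2:
  f(2.110000) = 0.856688
  f(1.596049) = 0.063580
  x_3 = 1.596049 - 0.063580×(1.596049 - 2.110000)/(0.063580 - 0.856688)
       = 1.554848
Iteration 3:
  f(1.596049) = 0.063580
  f(1.554848) = -0.003775
  x_4 = 1.554848 - (-0.003775)×(1.554848 - 1.596049)/(-0.003775 - 0.063580)
       = 1.557157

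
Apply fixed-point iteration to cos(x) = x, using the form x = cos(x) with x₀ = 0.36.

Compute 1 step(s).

Equation: cos(x) = x
Fixed-point form: x = cos(x)
x₀ = 0.36

x_1 = g(0.360000) = 0.935897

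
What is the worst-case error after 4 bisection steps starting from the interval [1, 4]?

Bisection error bound: |error| ≤ (b-a)/2^n
|error| ≤ (4 - 1)/2^4 = 3/2^4
|error| ≤ 0.1875000000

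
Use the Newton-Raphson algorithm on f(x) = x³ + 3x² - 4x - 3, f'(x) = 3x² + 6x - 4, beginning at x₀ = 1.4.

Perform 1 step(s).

f(x) = x³ + 3x² - 4x - 3
f'(x) = 3x² + 6x - 4
x₀ = 1.4

Newton-Raphson formula: x_{n+1} = x_n - f(x_n)/f'(x_n)

Iteration 1:
  f(1.400000) = 0.024000
  f'(1.400000) = 10.280000
  x_1 = 1.400000 - 0.024000/10.280000 = 1.397665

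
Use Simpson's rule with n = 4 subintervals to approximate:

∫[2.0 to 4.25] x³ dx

f(x) = x³
a = 2.0, b = 4.25, n = 4
h = (b - a)/n = 0.562500

Simpson's rule: (h/3)[f(x₀) + 4f(x₁) + 2f(x₂) + ... + f(xₙ)]

x_0 = 2.0000, f(x_0) = 8.000000, coefficient = 1
x_1 = 2.5625, f(x_1) = 16.826416, coefficient = 4
x_2 = 3.1250, f(x_2) = 30.517578, coefficient = 2
x_3 = 3.6875, f(x_3) = 50.141357, coefficient = 4
x_4 = 4.2500, f(x_4) = 76.765625, coefficient = 1

I ≈ (0.562500/3) × 413.671875 = 77.563477
Exact value: 77.563477
Error: 0.000000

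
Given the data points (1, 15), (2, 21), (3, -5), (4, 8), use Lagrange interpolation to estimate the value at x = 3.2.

Lagrange interpolation formula:
P(x) = Σ yᵢ × Lᵢ(x)
where Lᵢ(x) = Π_{j≠i} (x - xⱼ)/(xᵢ - xⱼ)

L_0(3.2) = (3.2 - 2)/(1 - 2) × (3.2 - 3)/(1 - 3) × (3.2 - 4)/(1 - 4) = 0.032000
L_1(3.2) = (3.2 - 1)/(2 - 1) × (3.2 - 3)/(2 - 3) × (3.2 - 4)/(2 - 4) = -0.176000
L_2(3.2) = (3.2 - 1)/(3 - 1) × (3.2 - 2)/(3 - 2) × (3.2 - 4)/(3 - 4) = 1.056000
L_3(3.2) = (3.2 - 1)/(4 - 1) × (3.2 - 2)/(4 - 2) × (3.2 - 3)/(4 - 3) = 0.088000

P(3.2) = 15×L_0(3.2) + 21×L_1(3.2) + (-5)×L_2(3.2) + 8×L_3(3.2)
P(3.2) = -7.792000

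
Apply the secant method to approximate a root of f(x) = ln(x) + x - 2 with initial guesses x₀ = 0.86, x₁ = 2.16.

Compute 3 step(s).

f(x) = ln(x) + x - 2
x₀ = 0.86, x₁ = 2.16

Secant formula: x_{n+1} = x_n - f(x_n)(x_n - x_{n-1})/(f(x_n) - f(x_{n-1}))

Iteration 1:
  f(0.860000) = -1.290823
  f(2.160000) = 0.930108
  x_2 = 2.160000 - 0.930108×(2.160000 - 0.860000)/(0.930108 - (-1.290823))
       = 1.615570
Iteration 2:
  f(2.160000) = 0.930108
  f(1.615570) = 0.095258
  x_3 = 1.615570 - 0.095258×(1.615570 - 2.160000)/(0.095258 - 0.930108)
       = 1.553450
Iteration 3:
  f(1.615570) = 0.095258
  f(1.553450) = -0.006072
  x_4 = 1.553450 - (-0.006072)×(1.553450 - 1.615570)/(-0.006072 - 0.095258)
       = 1.557172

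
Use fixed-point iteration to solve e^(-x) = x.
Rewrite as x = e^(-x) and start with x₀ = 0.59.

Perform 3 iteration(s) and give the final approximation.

Equation: e^(-x) = x
Fixed-point form: x = e^(-x)
x₀ = 0.59

x_1 = g(0.590000) = 0.554327
x_2 = g(0.554327) = 0.574459
x_3 = g(0.574459) = 0.563010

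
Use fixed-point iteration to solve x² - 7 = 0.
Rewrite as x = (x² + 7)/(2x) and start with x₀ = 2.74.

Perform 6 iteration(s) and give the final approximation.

Equation: x² - 7 = 0
Fixed-point form: x = (x² + 7)/(2x)
x₀ = 2.74

x_1 = g(2.740000) = 2.647372
x_2 = g(2.647372) = 2.645752
x_3 = g(2.645752) = 2.645751
x_4 = g(2.645751) = 2.645751
x_5 = g(2.645751) = 2.645751
x_6 = g(2.645751) = 2.645751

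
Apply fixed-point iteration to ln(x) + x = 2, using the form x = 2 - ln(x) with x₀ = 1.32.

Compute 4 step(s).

Equation: ln(x) + x = 2
Fixed-point form: x = 2 - ln(x)
x₀ = 1.32

x_1 = g(1.320000) = 1.722368
x_2 = g(1.722368) = 1.456300
x_3 = g(1.456300) = 1.624101
x_4 = g(1.624101) = 1.515045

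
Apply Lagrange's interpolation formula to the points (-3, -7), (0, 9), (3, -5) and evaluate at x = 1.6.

Lagrange interpolation formula:
P(x) = Σ yᵢ × Lᵢ(x)
where Lᵢ(x) = Π_{j≠i} (x - xⱼ)/(xᵢ - xⱼ)

L_0(1.6) = (1.6 - 0)/(-3 - 0) × (1.6 - 3)/(-3 - 3) = -0.124444
L_1(1.6) = (1.6 - (-3))/(0 - (-3)) × (1.6 - 3)/(0 - 3) = 0.715556
L_2(1.6) = (1.6 - (-3))/(3 - (-3)) × (1.6 - 0)/(3 - 0) = 0.408889

P(1.6) = (-7)×L_0(1.6) + 9×L_1(1.6) + (-5)×L_2(1.6)
P(1.6) = 5.266667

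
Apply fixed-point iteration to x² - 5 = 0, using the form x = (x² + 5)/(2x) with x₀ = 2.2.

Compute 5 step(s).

Equation: x² - 5 = 0
Fixed-point form: x = (x² + 5)/(2x)
x₀ = 2.2

x_1 = g(2.200000) = 2.236364
x_2 = g(2.236364) = 2.236068
x_3 = g(2.236068) = 2.236068
x_4 = g(2.236068) = 2.236068
x_5 = g(2.236068) = 2.236068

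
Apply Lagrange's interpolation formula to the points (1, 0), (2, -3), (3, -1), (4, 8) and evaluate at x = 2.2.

Lagrange interpolation formula:
P(x) = Σ yᵢ × Lᵢ(x)
where Lᵢ(x) = Π_{j≠i} (x - xⱼ)/(xᵢ - xⱼ)

L_0(2.2) = (2.2 - 2)/(1 - 2) × (2.2 - 3)/(1 - 3) × (2.2 - 4)/(1 - 4) = -0.048000
L_1(2.2) = (2.2 - 1)/(2 - 1) × (2.2 - 3)/(2 - 3) × (2.2 - 4)/(2 - 4) = 0.864000
L_2(2.2) = (2.2 - 1)/(3 - 1) × (2.2 - 2)/(3 - 2) × (2.2 - 4)/(3 - 4) = 0.216000
L_3(2.2) = (2.2 - 1)/(4 - 1) × (2.2 - 2)/(4 - 2) × (2.2 - 3)/(4 - 3) = -0.032000

P(2.2) = 0×L_0(2.2) + (-3)×L_1(2.2) + (-1)×L_2(2.2) + 8×L_3(2.2)
P(2.2) = -3.064000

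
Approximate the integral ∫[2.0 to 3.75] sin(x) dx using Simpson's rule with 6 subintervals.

f(x) = sin(x)
a = 2.0, b = 3.75, n = 6
h = (b - a)/n = 0.291667

Simpson's rule: (h/3)[f(x₀) + 4f(x₁) + 2f(x₂) + ... + f(xₙ)]

x_0 = 2.0000, f(x_0) = 0.909297, coefficient = 1
x_1 = 2.2917, f(x_1) = 0.751232, coefficient = 4
x_2 = 2.5833, f(x_2) = 0.529711, coefficient = 2
x_3 = 2.8750, f(x_3) = 0.263446, coefficient = 4
x_4 = 3.1667, f(x_4) = -0.025071, coefficient = 2
x_5 = 3.4583, f(x_5) = -0.311471, coefficient = 4
x_6 = 3.7500, f(x_6) = -0.571561, coefficient = 1

I ≈ (0.291667/3) × 4.159841 = 0.404429
Exact value: 0.404413
Error: 0.000016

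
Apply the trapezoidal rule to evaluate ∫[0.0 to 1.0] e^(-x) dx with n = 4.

f(x) = e^(-x)
a = 0.0, b = 1.0, n = 4
h = (b - a)/n = 0.250000

Trapezoidal rule: (h/2)[f(x₀) + 2f(x₁) + 2f(x₂) + ... + f(xₙ)]

x_0 = 0.0000, f(x_0) = 1.000000, coefficient = 1
x_1 = 0.2500, f(x_1) = 0.778801, coefficient = 2
x_2 = 0.5000, f(x_2) = 0.606531, coefficient = 2
x_3 = 0.7500, f(x_3) = 0.472367, coefficient = 2
x_4 = 1.0000, f(x_4) = 0.367879, coefficient = 1

I ≈ (0.250000/2) × 5.083275 = 0.635409
Exact value: 0.632121
Error: 0.003289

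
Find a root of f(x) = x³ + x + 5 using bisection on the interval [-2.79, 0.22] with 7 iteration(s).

f(x) = x³ + x + 5
Initial interval: [-2.79, 0.22]

Iteration 1:
  c_1 = (-2.790000 + 0.220000)/2 = -1.285000
  f(c_1) = f(-1.285000) = 1.593176
  f(a) × f(c) < 0, new interval: [-2.790000, -1.285000]
Iteration 2:
  c_2 = (-2.790000 + (-1.285000))/2 = -2.037500
  f(c_2) = f(-2.037500) = -5.495990
  f(a) × f(c) ≥ 0, new interval: [-2.037500, -1.285000]
Iteration 3:
  c_3 = (-2.037500 + (-1.285000))/2 = -1.661250
  f(c_3) = f(-1.661250) = -1.245887
  f(a) × f(c) ≥ 0, new interval: [-1.661250, -1.285000]
Iteration 4:
  c_4 = (-1.661250 + (-1.285000))/2 = -1.473125
  f(c_4) = f(-1.473125) = 0.330050
  f(a) × f(c) < 0, new interval: [-1.661250, -1.473125]
Iteration 5:
  c_5 = (-1.661250 + (-1.473125))/2 = -1.567187
  f(c_5) = f(-1.567187) = -0.416320
  f(a) × f(c) ≥ 0, new interval: [-1.567187, -1.473125]
Iteration 6:
  c_6 = (-1.567187 + (-1.473125))/2 = -1.520156
  f(c_6) = f(-1.520156) = -0.033047
  f(a) × f(c) ≥ 0, new interval: [-1.520156, -1.473125]
Iteration 7:
  c_7 = (-1.520156 + (-1.473125))/2 = -1.496641
  f(c_7) = f(-1.496641) = 0.150984
  f(a) × f(c) < 0, new interval: [-1.520156, -1.496641]

After 7 iteration(s), the approximation is c_7 = -1.496641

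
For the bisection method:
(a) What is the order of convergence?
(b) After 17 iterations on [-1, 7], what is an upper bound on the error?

(a) Bisection has linear (order 1) convergence; the error is halved each step.

(b) Error bound = (b-a)/2^n = (7 - (-1))/2^{17}
    = 8/2^{17}

(a) 1 (linear); (b) error ≤ 6.10e-05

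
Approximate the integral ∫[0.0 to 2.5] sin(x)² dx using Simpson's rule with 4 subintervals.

f(x) = sin(x)²
a = 0.0, b = 2.5, n = 4
h = (b - a)/n = 0.625000

Simpson's rule: (h/3)[f(x₀) + 4f(x₁) + 2f(x₂) + ... + f(xₙ)]

x_0 = 0.0000, f(x_0) = 0.000000, coefficient = 1
x_1 = 0.6250, f(x_1) = 0.342339, coefficient = 4
x_2 = 1.2500, f(x_2) = 0.900572, coefficient = 2
x_3 = 1.8750, f(x_3) = 0.910280, coefficient = 4
x_4 = 2.5000, f(x_4) = 0.358169, coefficient = 1

I ≈ (0.625000/3) × 7.169787 = 1.493706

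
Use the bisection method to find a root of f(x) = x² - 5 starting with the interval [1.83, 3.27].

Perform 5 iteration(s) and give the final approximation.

f(x) = x² - 5
Initial interval: [1.83, 3.27]

Iteration 1:
  c_1 = (1.830000 + 3.270000)/2 = 2.550000
  f(c_1) = f(2.550000) = 1.502500
  f(a) × f(c) < 0, new interval: [1.830000, 2.550000]
Iteration 2:
  c_2 = (1.830000 + 2.550000)/2 = 2.190000
  f(c_2) = f(2.190000) = -0.203900
  f(a) × f(c) ≥ 0, new interval: [2.190000, 2.550000]
Iteration 3:
  c_3 = (2.190000 + 2.550000)/2 = 2.370000
  f(c_3) = f(2.370000) = 0.616900
  f(a) × f(c) < 0, new interval: [2.190000, 2.370000]
Iteration 4:
  c_4 = (2.190000 + 2.370000)/2 = 2.280000
  f(c_4) = f(2.280000) = 0.198400
  f(a) × f(c) < 0, new interval: [2.190000, 2.280000]
Iteration 5:
  c_5 = (2.190000 + 2.280000)/2 = 2.235000
  f(c_5) = f(2.235000) = -0.004775
  f(a) × f(c) ≥ 0, new interval: [2.235000, 2.280000]

After 5 iteration(s), the approximation is c_5 = 2.235000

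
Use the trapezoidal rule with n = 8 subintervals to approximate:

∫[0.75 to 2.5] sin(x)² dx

f(x) = sin(x)²
a = 0.75, b = 2.5, n = 8
h = (b - a)/n = 0.218750

Trapezoidal rule: (h/2)[f(x₀) + 2f(x₁) + 2f(x₂) + ... + f(xₙ)]

x_0 = 0.7500, f(x_0) = 0.464631, coefficient = 1
x_1 = 0.9688, f(x_1) = 0.679270, coefficient = 2
x_2 = 1.1875, f(x_2) = 0.860139, coefficient = 2
x_3 = 1.4062, f(x_3) = 0.973168, coefficient = 2
x_4 = 1.6250, f(x_4) = 0.997065, coefficient = 2
x_5 = 1.8438, f(x_5) = 0.927328, coefficient = 2
x_6 = 2.0625, f(x_6) = 0.777095, coefficient = 2
x_7 = 2.2812, f(x_7) = 0.574664, coefficient = 2
x_8 = 2.5000, f(x_8) = 0.358169, coefficient = 1

I ≈ (0.218750/2) × 12.400259 = 1.356278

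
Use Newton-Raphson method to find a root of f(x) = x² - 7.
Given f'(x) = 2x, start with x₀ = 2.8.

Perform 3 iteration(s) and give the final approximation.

f(x) = x² - 7
f'(x) = 2x
x₀ = 2.8

Newton-Raphson formula: x_{n+1} = x_n - f(x_n)/f'(x_n)

Iteration 1:
  f(2.800000) = 0.840000
  f'(2.800000) = 5.600000
  x_1 = 2.800000 - 0.840000/5.600000 = 2.650000
Iteration 2:
  f(2.650000) = 0.022500
  f'(2.650000) = 5.300000
  x_2 = 2.650000 - 0.022500/5.300000 = 2.645755
Iteration 3:
  f(2.645755) = 0.000018
  f'(2.645755) = 5.291509
  x_3 = 2.645755 - 0.000018/5.291509 = 2.645751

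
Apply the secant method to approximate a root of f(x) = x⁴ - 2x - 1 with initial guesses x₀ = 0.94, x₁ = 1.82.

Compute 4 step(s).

f(x) = x⁴ - 2x - 1
x₀ = 0.94, x₁ = 1.82

Secant formula: x_{n+1} = x_n - f(x_n)(x_n - x_{n-1})/(f(x_n) - f(x_{n-1}))

Iteration 1:
  f(0.940000) = -2.099251
  f(1.820000) = 6.331994
  x_2 = 1.820000 - 6.331994×(1.820000 - 0.940000)/(6.331994 - (-2.099251))
       = 1.159107
Iteration 2:
  f(1.820000) = 6.331994
  f(1.159107) = -1.513146
  x_3 = 1.159107 - (-1.513146)×(1.159107 - 1.820000)/(-1.513146 - 6.331994)
       = 1.286578
Iteration 3:
  f(1.159107) = -1.513146
  f(1.286578) = -0.833197
  x_4 = 1.286578 - (-0.833197)×(1.286578 - 1.159107)/(-0.833197 - (-1.513146))
       = 1.442778
Iteration 4:
  f(1.286578) = -0.833197
  f(1.442778) = 0.447541
  x_5 = 1.442778 - 0.447541×(1.442778 - 1.286578)/(0.447541 - (-0.833197))
       = 1.388196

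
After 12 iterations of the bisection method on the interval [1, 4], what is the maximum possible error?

Bisection error bound: |error| ≤ (b-a)/2^n
|error| ≤ (4 - 1)/2^12 = 3/2^12
|error| ≤ 0.0007324219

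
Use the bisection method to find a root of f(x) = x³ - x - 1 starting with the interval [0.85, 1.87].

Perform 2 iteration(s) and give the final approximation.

f(x) = x³ - x - 1
Initial interval: [0.85, 1.87]

Iteration 1:
  c_1 = (0.850000 + 1.870000)/2 = 1.360000
  f(c_1) = f(1.360000) = 0.155456
  f(a) × f(c) < 0, new interval: [0.850000, 1.360000]
Iteration 2:
  c_2 = (0.850000 + 1.360000)/2 = 1.105000
  f(c_2) = f(1.105000) = -0.755767
  f(a) × f(c) ≥ 0, new interval: [1.105000, 1.360000]

After 2 iteration(s), the approximation is c_2 = 1.105000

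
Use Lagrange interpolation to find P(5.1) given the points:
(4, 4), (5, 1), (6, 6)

Lagrange interpolation formula:
P(x) = Σ yᵢ × Lᵢ(x)
where Lᵢ(x) = Π_{j≠i} (x - xⱼ)/(xᵢ - xⱼ)

L_0(5.1) = (5.1 - 5)/(4 - 5) × (5.1 - 6)/(4 - 6) = -0.045000
L_1(5.1) = (5.1 - 4)/(5 - 4) × (5.1 - 6)/(5 - 6) = 0.990000
L_2(5.1) = (5.1 - 4)/(6 - 4) × (5.1 - 5)/(6 - 5) = 0.055000

P(5.1) = 4×L_0(5.1) + 1×L_1(5.1) + 6×L_2(5.1)
P(5.1) = 1.140000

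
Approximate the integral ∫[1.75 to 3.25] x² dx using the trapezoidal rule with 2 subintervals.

f(x) = x²
a = 1.75, b = 3.25, n = 2
h = (b - a)/n = 0.750000

Trapezoidal rule: (h/2)[f(x₀) + 2f(x₁) + 2f(x₂) + ... + f(xₙ)]

x_0 = 1.7500, f(x_0) = 3.062500, coefficient = 1
x_1 = 2.5000, f(x_1) = 6.250000, coefficient = 2
x_2 = 3.2500, f(x_2) = 10.562500, coefficient = 1

I ≈ (0.750000/2) × 26.125000 = 9.796875
Exact value: 9.656250
Error: 0.140625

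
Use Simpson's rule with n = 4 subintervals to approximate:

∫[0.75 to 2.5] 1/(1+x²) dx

f(x) = 1/(1+x²)
a = 0.75, b = 2.5, n = 4
h = (b - a)/n = 0.437500

Simpson's rule: (h/3)[f(x₀) + 4f(x₁) + 2f(x₂) + ... + f(xₙ)]

x_0 = 0.7500, f(x_0) = 0.640000, coefficient = 1
x_1 = 1.1875, f(x_1) = 0.414911, coefficient = 4
x_2 = 1.6250, f(x_2) = 0.274678, coefficient = 2
x_3 = 2.0625, f(x_3) = 0.190335, coefficient = 4
x_4 = 2.5000, f(x_4) = 0.137931, coefficient = 1

I ≈ (0.437500/3) × 3.748269 = 0.546623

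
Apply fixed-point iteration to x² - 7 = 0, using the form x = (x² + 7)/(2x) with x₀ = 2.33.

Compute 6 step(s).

Equation: x² - 7 = 0
Fixed-point form: x = (x² + 7)/(2x)
x₀ = 2.33

x_1 = g(2.330000) = 2.667146
x_2 = g(2.667146) = 2.645837
x_3 = g(2.645837) = 2.645751
x_4 = g(2.645751) = 2.645751
x_5 = g(2.645751) = 2.645751
x_6 = g(2.645751) = 2.645751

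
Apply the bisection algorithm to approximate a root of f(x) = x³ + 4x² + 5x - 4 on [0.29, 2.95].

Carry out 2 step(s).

f(x) = x³ + 4x² + 5x - 4
Initial interval: [0.29, 2.95]

Iteration 1:
  c_1 = (0.290000 + 2.950000)/2 = 1.620000
  f(c_1) = f(1.620000) = 18.849128
  f(a) × f(c) < 0, new interval: [0.290000, 1.620000]
Iteration 2:
  c_2 = (0.290000 + 1.620000)/2 = 0.955000
  f(c_2) = f(0.955000) = 5.294084
  f(a) × f(c) < 0, new interval: [0.290000, 0.955000]

After 2 iteration(s), the approximation is c_2 = 0.955000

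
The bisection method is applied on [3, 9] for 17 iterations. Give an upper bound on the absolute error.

Bisection error bound: |error| ≤ (b-a)/2^n
|error| ≤ (9 - 3)/2^17 = 6/2^17
|error| ≤ 0.0000457764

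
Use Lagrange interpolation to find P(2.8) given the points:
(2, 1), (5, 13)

Lagrange interpolation formula:
P(x) = Σ yᵢ × Lᵢ(x)
where Lᵢ(x) = Π_{j≠i} (x - xⱼ)/(xᵢ - xⱼ)

L_0(2.8) = (2.8 - 5)/(2 - 5) = 0.733333
L_1(2.8) = (2.8 - 2)/(5 - 2) = 0.266667

P(2.8) = 1×L_0(2.8) + 13×L_1(2.8)
P(2.8) = 4.200000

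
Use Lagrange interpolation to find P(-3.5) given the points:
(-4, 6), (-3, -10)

Lagrange interpolation formula:
P(x) = Σ yᵢ × Lᵢ(x)
where Lᵢ(x) = Π_{j≠i} (x - xⱼ)/(xᵢ - xⱼ)

L_0(-3.5) = (-3.5 - (-3))/(-4 - (-3)) = 0.500000
L_1(-3.5) = (-3.5 - (-4))/(-3 - (-4)) = 0.500000

P(-3.5) = 6×L_0(-3.5) + (-10)×L_1(-3.5)
P(-3.5) = -2.000000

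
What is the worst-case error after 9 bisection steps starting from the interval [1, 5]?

Bisection error bound: |error| ≤ (b-a)/2^n
|error| ≤ (5 - 1)/2^9 = 4/2^9
|error| ≤ 0.0078125000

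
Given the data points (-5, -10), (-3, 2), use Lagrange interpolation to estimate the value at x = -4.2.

Lagrange interpolation formula:
P(x) = Σ yᵢ × Lᵢ(x)
where Lᵢ(x) = Π_{j≠i} (x - xⱼ)/(xᵢ - xⱼ)

L_0(-4.2) = (-4.2 - (-3))/(-5 - (-3)) = 0.600000
L_1(-4.2) = (-4.2 - (-5))/(-3 - (-5)) = 0.400000

P(-4.2) = (-10)×L_0(-4.2) + 2×L_1(-4.2)
P(-4.2) = -5.200000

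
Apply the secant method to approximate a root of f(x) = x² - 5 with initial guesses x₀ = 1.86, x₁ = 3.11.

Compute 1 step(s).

f(x) = x² - 5
x₀ = 1.86, x₁ = 3.11

Secant formula: x_{n+1} = x_n - f(x_n)(x_n - x_{n-1})/(f(x_n) - f(x_{n-1}))

Iteration 1:
  f(1.860000) = -1.540400
  f(3.110000) = 4.672100
  x_2 = 3.110000 - 4.672100×(3.110000 - 1.860000)/(4.672100 - (-1.540400))
       = 2.169940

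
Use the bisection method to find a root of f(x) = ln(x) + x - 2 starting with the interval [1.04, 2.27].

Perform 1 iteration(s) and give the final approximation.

f(x) = ln(x) + x - 2
Initial interval: [1.04, 2.27]

Iteration 1:
  c_1 = (1.040000 + 2.270000)/2 = 1.655000
  f(c_1) = f(1.655000) = 0.158801
  f(a) × f(c) < 0, new interval: [1.040000, 1.655000]

After 1 iteration(s), the approximation is c_1 = 1.655000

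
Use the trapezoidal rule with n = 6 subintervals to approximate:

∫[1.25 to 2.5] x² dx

f(x) = x²
a = 1.25, b = 2.5, n = 6
h = (b - a)/n = 0.208333

Trapezoidal rule: (h/2)[f(x₀) + 2f(x₁) + 2f(x₂) + ... + f(xₙ)]

x_0 = 1.2500, f(x_0) = 1.562500, coefficient = 1
x_1 = 1.4583, f(x_1) = 2.126736, coefficient = 2
x_2 = 1.6667, f(x_2) = 2.777778, coefficient = 2
x_3 = 1.8750, f(x_3) = 3.515625, coefficient = 2
x_4 = 2.0833, f(x_4) = 4.340278, coefficient = 2
x_5 = 2.2917, f(x_5) = 5.251736, coefficient = 2
x_6 = 2.5000, f(x_6) = 6.250000, coefficient = 1

I ≈ (0.208333/2) × 43.836806 = 4.566334
Exact value: 4.557292
Error: 0.009042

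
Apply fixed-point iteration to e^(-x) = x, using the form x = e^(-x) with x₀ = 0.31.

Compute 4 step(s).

Equation: e^(-x) = x
Fixed-point form: x = e^(-x)
x₀ = 0.31

x_1 = g(0.310000) = 0.733447
x_2 = g(0.733447) = 0.480251
x_3 = g(0.480251) = 0.618628
x_4 = g(0.618628) = 0.538683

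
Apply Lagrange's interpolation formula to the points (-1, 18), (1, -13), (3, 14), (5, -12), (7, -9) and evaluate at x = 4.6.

Lagrange interpolation formula:
P(x) = Σ yᵢ × Lᵢ(x)
where Lᵢ(x) = Π_{j≠i} (x - xⱼ)/(xᵢ - xⱼ)

L_0(4.6) = (4.6 - 1)/(-1 - 1) × (4.6 - 3)/(-1 - 3) × (4.6 - 5)/(-1 - 5) × (4.6 - 7)/(-1 - 7) = 0.014400
L_1(4.6) = (4.6 - (-1))/(1 - (-1)) × (4.6 - 3)/(1 - 3) × (4.6 - 5)/(1 - 5) × (4.6 - 7)/(1 - 7) = -0.089600
L_2(4.6) = (4.6 - (-1))/(3 - (-1)) × (4.6 - 1)/(3 - 1) × (4.6 - 5)/(3 - 5) × (4.6 - 7)/(3 - 7) = 0.302400
L_3(4.6) = (4.6 - (-1))/(5 - (-1)) × (4.6 - 1)/(5 - 1) × (4.6 - 3)/(5 - 3) × (4.6 - 7)/(5 - 7) = 0.806400
L_4(4.6) = (4.6 - (-1))/(7 - (-1)) × (4.6 - 1)/(7 - 1) × (4.6 - 3)/(7 - 3) × (4.6 - 5)/(7 - 5) = -0.033600

P(4.6) = 18×L_0(4.6) + (-13)×L_1(4.6) + 14×L_2(4.6) + (-12)×L_3(4.6) + (-9)×L_4(4.6)
P(4.6) = -3.716800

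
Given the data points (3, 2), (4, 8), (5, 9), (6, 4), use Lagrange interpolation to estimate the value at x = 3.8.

Lagrange interpolation formula:
P(x) = Σ yᵢ × Lᵢ(x)
where Lᵢ(x) = Π_{j≠i} (x - xⱼ)/(xᵢ - xⱼ)

L_0(3.8) = (3.8 - 4)/(3 - 4) × (3.8 - 5)/(3 - 5) × (3.8 - 6)/(3 - 6) = 0.088000
L_1(3.8) = (3.8 - 3)/(4 - 3) × (3.8 - 5)/(4 - 5) × (3.8 - 6)/(4 - 6) = 1.056000
L_2(3.8) = (3.8 - 3)/(5 - 3) × (3.8 - 4)/(5 - 4) × (3.8 - 6)/(5 - 6) = -0.176000
L_3(3.8) = (3.8 - 3)/(6 - 3) × (3.8 - 4)/(6 - 4) × (3.8 - 5)/(6 - 5) = 0.032000

P(3.8) = 2×L_0(3.8) + 8×L_1(3.8) + 9×L_2(3.8) + 4×L_3(3.8)
P(3.8) = 7.168000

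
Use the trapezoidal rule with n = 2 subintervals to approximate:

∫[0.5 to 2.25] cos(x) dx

f(x) = cos(x)
a = 0.5, b = 2.25, n = 2
h = (b - a)/n = 0.875000

Trapezoidal rule: (h/2)[f(x₀) + 2f(x₁) + 2f(x₂) + ... + f(xₙ)]

x_0 = 0.5000, f(x_0) = 0.877583, coefficient = 1
x_1 = 1.3750, f(x_1) = 0.194548, coefficient = 2
x_2 = 2.2500, f(x_2) = -0.628174, coefficient = 1

I ≈ (0.875000/2) × 0.638504 = 0.279346
Exact value: 0.298648
Error: 0.019302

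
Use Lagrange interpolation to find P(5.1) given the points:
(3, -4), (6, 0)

Lagrange interpolation formula:
P(x) = Σ yᵢ × Lᵢ(x)
where Lᵢ(x) = Π_{j≠i} (x - xⱼ)/(xᵢ - xⱼ)

L_0(5.1) = (5.1 - 6)/(3 - 6) = 0.300000
L_1(5.1) = (5.1 - 3)/(6 - 3) = 0.700000

P(5.1) = (-4)×L_0(5.1) + 0×L_1(5.1)
P(5.1) = -1.200000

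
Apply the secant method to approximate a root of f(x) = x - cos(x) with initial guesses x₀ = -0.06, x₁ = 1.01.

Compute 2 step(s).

f(x) = x - cos(x)
x₀ = -0.06, x₁ = 1.01

Secant formula: x_{n+1} = x_n - f(x_n)(x_n - x_{n-1})/(f(x_n) - f(x_{n-1}))

Iteration 1:
  f(-0.060000) = -1.058201
  f(1.010000) = 0.478139
  x_2 = 1.010000 - 0.478139×(1.010000 - (-0.060000))/(0.478139 - (-1.058201))
       = 0.676995
Iteration 2:
  f(1.010000) = 0.478139
  f(0.676995) = -0.102464
  x_3 = 0.676995 - (-0.102464)×(0.676995 - 1.010000)/(-0.102464 - 0.478139)
       = 0.735763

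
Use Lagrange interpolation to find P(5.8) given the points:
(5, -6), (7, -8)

Lagrange interpolation formula:
P(x) = Σ yᵢ × Lᵢ(x)
where Lᵢ(x) = Π_{j≠i} (x - xⱼ)/(xᵢ - xⱼ)

L_0(5.8) = (5.8 - 7)/(5 - 7) = 0.600000
L_1(5.8) = (5.8 - 5)/(7 - 5) = 0.400000

P(5.8) = (-6)×L_0(5.8) + (-8)×L_1(5.8)
P(5.8) = -6.800000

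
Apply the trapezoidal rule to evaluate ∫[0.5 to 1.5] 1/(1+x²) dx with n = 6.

f(x) = 1/(1+x²)
a = 0.5, b = 1.5, n = 6
h = (b - a)/n = 0.166667

Trapezoidal rule: (h/2)[f(x₀) + 2f(x₁) + 2f(x₂) + ... + f(xₙ)]

x_0 = 0.5000, f(x_0) = 0.800000, coefficient = 1
x_1 = 0.6667, f(x_1) = 0.692308, coefficient = 2
x_2 = 0.8333, f(x_2) = 0.590164, coefficient = 2
x_3 = 1.0000, f(x_3) = 0.500000, coefficient = 2
x_4 = 1.1667, f(x_4) = 0.423529, coefficient = 2
x_5 = 1.3333, f(x_5) = 0.360000, coefficient = 2
x_6 = 1.5000, f(x_6) = 0.307692, coefficient = 1

I ≈ (0.166667/2) × 6.239694 = 0.519975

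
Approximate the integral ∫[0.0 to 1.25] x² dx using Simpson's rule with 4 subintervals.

f(x) = x²
a = 0.0, b = 1.25, n = 4
h = (b - a)/n = 0.312500

Simpson's rule: (h/3)[f(x₀) + 4f(x₁) + 2f(x₂) + ... + f(xₙ)]

x_0 = 0.0000, f(x_0) = 0.000000, coefficient = 1
x_1 = 0.3125, f(x_1) = 0.097656, coefficient = 4
x_2 = 0.6250, f(x_2) = 0.390625, coefficient = 2
x_3 = 0.9375, f(x_3) = 0.878906, coefficient = 4
x_4 = 1.2500, f(x_4) = 1.562500, coefficient = 1

I ≈ (0.312500/3) × 6.250000 = 0.651042
Exact value: 0.651042
Error: 0.000000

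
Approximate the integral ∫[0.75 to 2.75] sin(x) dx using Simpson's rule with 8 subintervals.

f(x) = sin(x)
a = 0.75, b = 2.75, n = 8
h = (b - a)/n = 0.250000

Simpson's rule: (h/3)[f(x₀) + 4f(x₁) + 2f(x₂) + ... + f(xₙ)]

x_0 = 0.7500, f(x_0) = 0.681639, coefficient = 1
x_1 = 1.0000, f(x_1) = 0.841471, coefficient = 4
x_2 = 1.2500, f(x_2) = 0.948985, coefficient = 2
x_3 = 1.5000, f(x_3) = 0.997495, coefficient = 4
x_4 = 1.7500, f(x_4) = 0.983986, coefficient = 2
x_5 = 2.0000, f(x_5) = 0.909297, coefficient = 4
x_6 = 2.2500, f(x_6) = 0.778073, coefficient = 2
x_7 = 2.5000, f(x_7) = 0.598472, coefficient = 4
x_8 = 2.7500, f(x_8) = 0.381661, coefficient = 1

I ≈ (0.250000/3) × 19.872329 = 1.656027
Exact value: 1.655991
Error: 0.000036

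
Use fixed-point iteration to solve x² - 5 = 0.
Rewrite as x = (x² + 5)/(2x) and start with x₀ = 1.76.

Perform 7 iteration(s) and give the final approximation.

Equation: x² - 5 = 0
Fixed-point form: x = (x² + 5)/(2x)
x₀ = 1.76

x_1 = g(1.760000) = 2.300455
x_2 = g(2.300455) = 2.236969
x_3 = g(2.236969) = 2.236068
x_4 = g(2.236068) = 2.236068
x_5 = g(2.236068) = 2.236068
x_6 = g(2.236068) = 2.236068
x_7 = g(2.236068) = 2.236068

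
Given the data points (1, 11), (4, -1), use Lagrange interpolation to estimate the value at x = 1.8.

Lagrange interpolation formula:
P(x) = Σ yᵢ × Lᵢ(x)
where Lᵢ(x) = Π_{j≠i} (x - xⱼ)/(xᵢ - xⱼ)

L_0(1.8) = (1.8 - 4)/(1 - 4) = 0.733333
L_1(1.8) = (1.8 - 1)/(4 - 1) = 0.266667

P(1.8) = 11×L_0(1.8) + (-1)×L_1(1.8)
P(1.8) = 7.800000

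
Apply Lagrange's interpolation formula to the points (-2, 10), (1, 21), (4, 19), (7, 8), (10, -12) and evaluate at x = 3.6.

Lagrange interpolation formula:
P(x) = Σ yᵢ × Lᵢ(x)
where Lᵢ(x) = Π_{j≠i} (x - xⱼ)/(xᵢ - xⱼ)

L_0(3.6) = (3.6 - 1)/(-2 - 1) × (3.6 - 4)/(-2 - 4) × (3.6 - 7)/(-2 - 7) × (3.6 - 10)/(-2 - 10) = -0.011641
L_1(3.6) = (3.6 - (-2))/(1 - (-2)) × (3.6 - 4)/(1 - 4) × (3.6 - 7)/(1 - 7) × (3.6 - 10)/(1 - 10) = 0.100293
L_2(3.6) = (3.6 - (-2))/(4 - (-2)) × (3.6 - 1)/(4 - 1) × (3.6 - 7)/(4 - 7) × (3.6 - 10)/(4 - 10) = 0.977857
L_3(3.6) = (3.6 - (-2))/(7 - (-2)) × (3.6 - 1)/(7 - 1) × (3.6 - 4)/(7 - 4) × (3.6 - 10)/(7 - 10) = -0.076695
L_4(3.6) = (3.6 - (-2))/(10 - (-2)) × (3.6 - 1)/(10 - 1) × (3.6 - 4)/(10 - 4) × (3.6 - 7)/(10 - 7) = 0.010186

P(3.6) = 10×L_0(3.6) + 21×L_1(3.6) + 19×L_2(3.6) + 8×L_3(3.6) + (-12)×L_4(3.6)
P(3.6) = 19.833231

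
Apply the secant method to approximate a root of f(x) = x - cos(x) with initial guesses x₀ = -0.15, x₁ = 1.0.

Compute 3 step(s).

f(x) = x - cos(x)
x₀ = -0.15, x₁ = 1.0

Secant formula: x_{n+1} = x_n - f(x_n)(x_n - x_{n-1})/(f(x_n) - f(x_{n-1}))

Iteration 1:
  f(-0.150000) = -1.138771
  f(1.000000) = 0.459698
  x_2 = 1.000000 - 0.459698×(1.000000 - (-0.150000))/(0.459698 - (-1.138771))
       = 0.669276
Iteration 2:
  f(1.000000) = 0.459698
  f(0.669276) = -0.114995
  x_3 = 0.669276 - (-0.114995)×(0.669276 - 1.000000)/(-0.114995 - 0.459698)
       = 0.735453
Iteration 3:
  f(0.669276) = -0.114995
  f(0.735453) = -0.006073
  x_4 = 0.735453 - (-0.006073)×(0.735453 - 0.669276)/(-0.006073 - (-0.114995))
       = 0.739143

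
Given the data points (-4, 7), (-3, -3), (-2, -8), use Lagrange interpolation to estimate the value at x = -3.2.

Lagrange interpolation formula:
P(x) = Σ yᵢ × Lᵢ(x)
where Lᵢ(x) = Π_{j≠i} (x - xⱼ)/(xᵢ - xⱼ)

L_0(-3.2) = (-3.2 - (-3))/(-4 - (-3)) × (-3.2 - (-2))/(-4 - (-2)) = 0.120000
L_1(-3.2) = (-3.2 - (-4))/(-3 - (-4)) × (-3.2 - (-2))/(-3 - (-2)) = 0.960000
L_2(-3.2) = (-3.2 - (-4))/(-2 - (-4)) × (-3.2 - (-3))/(-2 - (-3)) = -0.080000

P(-3.2) = 7×L_0(-3.2) + (-3)×L_1(-3.2) + (-8)×L_2(-3.2)
P(-3.2) = -1.400000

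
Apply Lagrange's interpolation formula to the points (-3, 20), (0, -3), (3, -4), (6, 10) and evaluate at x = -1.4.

Lagrange interpolation formula:
P(x) = Σ yᵢ × Lᵢ(x)
where Lᵢ(x) = Π_{j≠i} (x - xⱼ)/(xᵢ - xⱼ)

L_0(-1.4) = (-1.4 - 0)/(-3 - 0) × (-1.4 - 3)/(-3 - 3) × (-1.4 - 6)/(-3 - 6) = 0.281383
L_1(-1.4) = (-1.4 - (-3))/(0 - (-3)) × (-1.4 - 3)/(0 - 3) × (-1.4 - 6)/(0 - 6) = 0.964741
L_2(-1.4) = (-1.4 - (-3))/(3 - (-3)) × (-1.4 - 0)/(3 - 0) × (-1.4 - 6)/(3 - 6) = -0.306963
L_3(-1.4) = (-1.4 - (-3))/(6 - (-3)) × (-1.4 - 0)/(6 - 0) × (-1.4 - 3)/(6 - 3) = 0.060840

P(-1.4) = 20×L_0(-1.4) + (-3)×L_1(-1.4) + (-4)×L_2(-1.4) + 10×L_3(-1.4)
P(-1.4) = 4.569679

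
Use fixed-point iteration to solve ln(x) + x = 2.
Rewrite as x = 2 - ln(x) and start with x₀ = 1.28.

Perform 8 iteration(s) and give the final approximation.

Equation: ln(x) + x = 2
Fixed-point form: x = 2 - ln(x)
x₀ = 1.28

x_1 = g(1.280000) = 1.753140
x_2 = g(1.753140) = 1.438592
x_3 = g(1.438592) = 1.636335
x_4 = g(1.636335) = 1.507541
x_5 = g(1.507541) = 1.589520
x_6 = g(1.589520) = 1.536568
x_7 = g(1.536568) = 1.570449
x_8 = g(1.570449) = 1.548639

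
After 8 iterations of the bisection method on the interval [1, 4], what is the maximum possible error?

Bisection error bound: |error| ≤ (b-a)/2^n
|error| ≤ (4 - 1)/2^8 = 3/2^8
|error| ≤ 0.0117187500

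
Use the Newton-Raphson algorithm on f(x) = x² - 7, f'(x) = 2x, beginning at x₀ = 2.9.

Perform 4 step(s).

f(x) = x² - 7
f'(x) = 2x
x₀ = 2.9

Newton-Raphson formula: x_{n+1} = x_n - f(x_n)/f'(x_n)

Iteration 1:
  f(2.900000) = 1.410000
  f'(2.900000) = 5.800000
  x_1 = 2.900000 - 1.410000/5.800000 = 2.656897
Iteration 2:
  f(2.656897) = 0.059099
  f'(2.656897) = 5.313793
  x_2 = 2.656897 - 0.059099/5.313793 = 2.645775
Iteration 3:
  f(2.645775) = 0.000124
  f'(2.645775) = 5.291549
  x_3 = 2.645775 - 0.000124/5.291549 = 2.645751
Iteration 4:
  f(2.645751) = 0.000000
  f'(2.645751) = 5.291503
  x_4 = 2.645751 - 0.000000/5.291503 = 2.645751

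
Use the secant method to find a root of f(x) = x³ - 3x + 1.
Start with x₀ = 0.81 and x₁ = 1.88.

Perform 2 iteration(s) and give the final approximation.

f(x) = x³ - 3x + 1
x₀ = 0.81, x₁ = 1.88

Secant formula: x_{n+1} = x_n - f(x_n)(x_n - x_{n-1})/(f(x_n) - f(x_{n-1}))

Iteration 1:
  f(0.810000) = -0.898559
  f(1.880000) = 2.004672
  x_2 = 1.880000 - 2.004672×(1.880000 - 0.810000)/(2.004672 - (-0.898559))
       = 1.141168
Iteration 2:
  f(1.880000) = 2.004672
  f(1.141168) = -0.937401
  x_3 = 1.141168 - (-0.937401)×(1.141168 - 1.880000)/(-0.937401 - 2.004672)
       = 1.376574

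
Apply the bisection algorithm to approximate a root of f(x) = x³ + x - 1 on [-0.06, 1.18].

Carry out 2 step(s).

f(x) = x³ + x - 1
Initial interval: [-0.06, 1.18]

Iteration 1:
  c_1 = (-0.060000 + 1.180000)/2 = 0.560000
  f(c_1) = f(0.560000) = -0.264384
  f(a) × f(c) ≥ 0, new interval: [0.560000, 1.180000]
Iteration 2:
  c_2 = (0.560000 + 1.180000)/2 = 0.870000
  f(c_2) = f(0.870000) = 0.528503
  f(a) × f(c) < 0, new interval: [0.560000, 0.870000]

After 2 iteration(s), the approximation is c_2 = 0.870000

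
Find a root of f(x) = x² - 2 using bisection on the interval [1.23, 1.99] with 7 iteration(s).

f(x) = x² - 2
Initial interval: [1.23, 1.99]

Iteration 1:
  c_1 = (1.230000 + 1.990000)/2 = 1.610000
  f(c_1) = f(1.610000) = 0.592100
  f(a) × f(c) < 0, new interval: [1.230000, 1.610000]
Iteration 2:
  c_2 = (1.230000 + 1.610000)/2 = 1.420000
  f(c_2) = f(1.420000) = 0.016400
  f(a) × f(c) < 0, new interval: [1.230000, 1.420000]
Iteration 3:
  c_3 = (1.230000 + 1.420000)/2 = 1.325000
  f(c_3) = f(1.325000) = -0.244375
  f(a) × f(c) ≥ 0, new interval: [1.325000, 1.420000]
Iteration 4:
  c_4 = (1.325000 + 1.420000)/2 = 1.372500
  f(c_4) = f(1.372500) = -0.116244
  f(a) × f(c) ≥ 0, new interval: [1.372500, 1.420000]
Iteration 5:
  c_5 = (1.372500 + 1.420000)/2 = 1.396250
  f(c_5) = f(1.396250) = -0.050486
  f(a) × f(c) ≥ 0, new interval: [1.396250, 1.420000]
Iteration 6:
  c_6 = (1.396250 + 1.420000)/2 = 1.408125
  f(c_6) = f(1.408125) = -0.017184
  f(a) × f(c) ≥ 0, new interval: [1.408125, 1.420000]
Iteration 7:
  c_7 = (1.408125 + 1.420000)/2 = 1.414062
  f(c_7) = f(1.414062) = -0.000427
  f(a) × f(c) ≥ 0, new interval: [1.414062, 1.420000]

After 7 iteration(s), the approximation is c_7 = 1.414062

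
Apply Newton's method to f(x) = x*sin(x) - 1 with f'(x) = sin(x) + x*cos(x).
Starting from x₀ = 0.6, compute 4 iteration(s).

f(x) = x*sin(x) - 1
f'(x) = sin(x) + x*cos(x)
x₀ = 0.6

Newton-Raphson formula: x_{n+1} = x_n - f(x_n)/f'(x_n)

Iteration 1:
  f(0.600000) = -0.661215
  f'(0.600000) = 1.059844
  x_1 = 0.600000 - (-0.661215)/1.059844 = 1.223879
Iteration 2:
  f(1.223879) = 0.150967
  f'(1.223879) = 1.356545
  x_2 = 1.223879 - 0.150967/1.356545 = 1.112591
Iteration 3:
  f(1.112591) = -0.002175
  f'(1.112591) = 1.388990
  x_3 = 1.112591 - (-0.002175)/1.388990 = 1.114157
Iteration 4:
  f(1.114157) = 0.000000
  f'(1.114157) = 1.388809
  x_4 = 1.114157 - 0.000000/1.388809 = 1.114157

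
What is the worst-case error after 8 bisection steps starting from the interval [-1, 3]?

Bisection error bound: |error| ≤ (b-a)/2^n
|error| ≤ (3 - (-1))/2^8 = 4/2^8
|error| ≤ 0.0156250000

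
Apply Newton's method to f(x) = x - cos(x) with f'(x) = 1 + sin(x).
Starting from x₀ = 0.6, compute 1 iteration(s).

f(x) = x - cos(x)
f'(x) = 1 + sin(x)
x₀ = 0.6

Newton-Raphson formula: x_{n+1} = x_n - f(x_n)/f'(x_n)

Iteration 1:
  f(0.600000) = -0.225336
  f'(0.600000) = 1.564642
  x_1 = 0.600000 - (-0.225336)/1.564642 = 0.744017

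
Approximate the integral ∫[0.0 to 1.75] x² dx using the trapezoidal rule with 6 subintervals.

f(x) = x²
a = 0.0, b = 1.75, n = 6
h = (b - a)/n = 0.291667

Trapezoidal rule: (h/2)[f(x₀) + 2f(x₁) + 2f(x₂) + ... + f(xₙ)]

x_0 = 0.0000, f(x_0) = 0.000000, coefficient = 1
x_1 = 0.2917, f(x_1) = 0.085069, coefficient = 2
x_2 = 0.5833, f(x_2) = 0.340278, coefficient = 2
x_3 = 0.8750, f(x_3) = 0.765625, coefficient = 2
x_4 = 1.1667, f(x_4) = 1.361111, coefficient = 2
x_5 = 1.4583, f(x_5) = 2.126736, coefficient = 2
x_6 = 1.7500, f(x_6) = 3.062500, coefficient = 1

I ≈ (0.291667/2) × 12.420139 = 1.811270
Exact value: 1.786458
Error: 0.024812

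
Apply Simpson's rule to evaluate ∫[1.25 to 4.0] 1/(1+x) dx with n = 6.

f(x) = 1/(1+x)
a = 1.25, b = 4.0, n = 6
h = (b - a)/n = 0.458333

Simpson's rule: (h/3)[f(x₀) + 4f(x₁) + 2f(x₂) + ... + f(xₙ)]

x_0 = 1.2500, f(x_0) = 0.444444, coefficient = 1
x_1 = 1.7083, f(x_1) = 0.369231, coefficient = 4
x_2 = 2.1667, f(x_2) = 0.315789, coefficient = 2
x_3 = 2.6250, f(x_3) = 0.275862, coefficient = 4
x_4 = 3.0833, f(x_4) = 0.244898, coefficient = 2
x_5 = 3.5417, f(x_5) = 0.220183, coefficient = 4
x_6 = 4.0000, f(x_6) = 0.200000, coefficient = 1

I ≈ (0.458333/3) × 5.226925 = 0.798558
Exact value: 0.798508
Error: 0.000050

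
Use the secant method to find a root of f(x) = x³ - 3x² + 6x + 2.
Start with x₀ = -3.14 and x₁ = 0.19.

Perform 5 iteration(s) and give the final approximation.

f(x) = x³ - 3x² + 6x + 2
x₀ = -3.14, x₁ = 0.19

Secant formula: x_{n+1} = x_n - f(x_n)(x_n - x_{n-1})/(f(x_n) - f(x_{n-1}))

Iteration 1:
  f(-3.140000) = -77.377944
  f(0.190000) = 3.038559
  x_2 = 0.190000 - 3.038559×(0.190000 - (-3.140000))/(3.038559 - (-77.377944))
       = 0.064175
Iteration 2:
  f(0.190000) = 3.038559
  f(0.064175) = 2.372959
  x_3 = 0.064175 - 2.372959×(0.064175 - 0.190000)/(2.372959 - 3.038559)
       = -0.384409
Iteration 3:
  f(0.064175) = 2.372959
  f(-0.384409) = -0.806570
  x_4 = -0.384409 - (-0.806570)×(-0.384409 - 0.064175)/(-0.806570 - 2.372959)
       = -0.270614
Iteration 4:
  f(-0.384409) = -0.806570
  f(-0.270614) = 0.136802
  x_5 = -0.270614 - 0.136802×(-0.270614 - (-0.384409))/(0.136802 - (-0.806570))
       = -0.287116
Iteration 5:
  f(-0.270614) = 0.136802
  f(-0.287116) = 0.006329
  x_6 = -0.287116 - 0.006329×(-0.287116 - (-0.270614))/(0.006329 - 0.136802)
       = -0.287916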